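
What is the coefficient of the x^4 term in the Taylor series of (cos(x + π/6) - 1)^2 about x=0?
Expand to order 4: (cos(x + π/6) - 1)^2 = x^4·(-1 + √(3)/2)^2·(√(3)/(24·(-1 + √(3)/2)) + 5/(48·(-1 + √(3)/2)^2)) + x^3·(-1 + √(3)/2)^2·(1/(6·(-1 + √(3)/2)) + √(3)/(4·(-1 + √(3)/2)^2)) + x^2·(-1 + √(3)/2)^2·(-√(3)/(2·(-1 + √(3)/2)) + 1/(4·(-1 + √(3)/2)^2)) + x·(1 - √(3)/2) + (-1 + √(3)/2)^2 + O(x^5).
The coefficient of x^4 is (-1 + √(3)/2)^2·(√(3)/(24·(-1 + √(3)/2)) + 5/(48·(-1 + √(3)/2)^2)).

Final answer: (-1 + √(3)/2)^2·(√(3)/(24·(-1 + √(3)/2)) + 5/(48·(-1 + √(3)/2)^2))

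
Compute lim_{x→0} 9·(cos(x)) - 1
Direct substitution at x = 0 gives 8.

Final answer: 8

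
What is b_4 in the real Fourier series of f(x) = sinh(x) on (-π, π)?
b_4 = (1/π) ∫_{-π}^{π} f(x)·sin(4x) dx.
Evaluate the integral (use parity and integration by parts as needed): b_4 = -8·sinh(π)/(17·π).

Final answer: -8·sinh(π)/(17·π)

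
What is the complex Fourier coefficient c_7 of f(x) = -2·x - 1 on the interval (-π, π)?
Compute the real Fourier coefficients first: a_7 = 0, b_7 = -4/7.
Then c_7 = (a_7 − i·b_7)/2 = 2·i/7.

Final answer: 2·i/7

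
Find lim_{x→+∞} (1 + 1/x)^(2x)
As x → +∞: write (1 + 1/x)^(2x) = ((1 + 1/x)^x)^2 → (e^1)^2 = e^2.
Limit = e^(2).

Final answer: e^(2)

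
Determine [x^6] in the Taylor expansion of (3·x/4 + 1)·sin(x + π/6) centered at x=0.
Expand to order 6: (3·x/4 + 1)·sin(x + π/6) = x^6·(-1/1440 + √(3)/320) + x^5·(√(3)/240 + 1/64) + x^4·(1/48 - √(3)/16) + x^3·(-3/16 - √(3)/12) + x^2·(-1/4 + 3·√(3)/8) + x·(3/8 + √(3)/2) + 1/2 + O(x^7).
The coefficient of x^6 is -1/1440 + √(3)/320.

Final answer: -1/1440 + √(3)/320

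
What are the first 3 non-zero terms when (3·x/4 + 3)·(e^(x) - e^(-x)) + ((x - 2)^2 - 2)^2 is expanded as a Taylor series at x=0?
43·x^2/2 - 10·x + 4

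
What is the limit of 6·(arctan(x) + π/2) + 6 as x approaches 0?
Direct substitution at x = 0 gives 6 + 3·π.

Final answer: 6 + 3·π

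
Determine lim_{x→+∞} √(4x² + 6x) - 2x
As x → +∞: multiply by the conjugate to get (6x)/(√(4x²+6x)+2x); the denominator ~ 4x, so the limit is 6/4 = 3/2.
Limit = 3/2.

Final answer: 3/2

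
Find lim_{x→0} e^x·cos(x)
Direct substitution at x = 0 gives 1.

Final answer: 1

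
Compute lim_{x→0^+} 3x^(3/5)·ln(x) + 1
The product is a 0·∞ indeterminate form at x → 0⁺.
Rewrite the product as 3·ln(x) / x^(-3/5) and apply L'Hôpital, or use the standard hierarchy x^(-3/5) ≫ |ln x| as x → 0⁺.
The indeterminate product → 0, so the limit = 1.

Final answer: 1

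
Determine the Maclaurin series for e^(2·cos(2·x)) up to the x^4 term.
28·x^4·e^(2)/3 - 4·x^2·e^(2) + e^(2)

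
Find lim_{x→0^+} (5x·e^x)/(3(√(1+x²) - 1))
Both numerator and denominator → 0 as x → 0^+; this is a 0/0 indeterminate form.
Expand each to leading order near x = 0: numerator ~ 5·x, denominator ~ 3·x^2/2.
The limit of the ratio is ∞.

Final answer: ∞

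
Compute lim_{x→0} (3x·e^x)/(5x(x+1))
Both numerator and denominator → 0 as x → 0; this is a 0/0 indeterminate form.
Expand each to leading order near x = 0: numerator ~ 3·x, denominator ~ 5·x.
The limit of the ratio is 3/5.

Final answer: 3/5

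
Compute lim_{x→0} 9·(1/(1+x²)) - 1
Direct substitution at x = 0 gives 8.

Final answer: 8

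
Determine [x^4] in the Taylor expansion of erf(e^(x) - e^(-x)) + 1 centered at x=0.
0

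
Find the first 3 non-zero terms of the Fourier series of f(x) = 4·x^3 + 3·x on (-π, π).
(-42 + 8·π^2)·sin(x) + (3 - 4·π^2)·sin(2·x) + (2/9 + 8·π^2/3)·sin(3·x)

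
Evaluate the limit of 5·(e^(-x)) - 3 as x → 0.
Direct substitution at x = 0 gives 2.

Final answer: 2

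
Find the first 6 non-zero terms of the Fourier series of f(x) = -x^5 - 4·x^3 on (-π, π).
(-2·π^4 - 192 + 32·π^2)·sin(x) + (-π^2 + 3/2 + π^4)·sin(2·x) + (-2·π^4/3 - 32·π^2/27 + 64/81)·sin(3·x) + (-33/64 + 11·π^2/8 + π^4/2)·sin(4·x) + (-2·π^4/5 - 32·π^2/25 + 192/625)·sin(5·x) + (-31/162 + 31·π^2/27 + π^4/3)·sin(6·x)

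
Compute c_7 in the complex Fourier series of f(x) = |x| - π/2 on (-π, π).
Compute the real Fourier coefficients first: a_7 = -4/(49·π), b_7 = 0.
Then c_7 = (a_7 − i·b_7)/2 = -2/(49·π).

Final answer: -2/(49·π)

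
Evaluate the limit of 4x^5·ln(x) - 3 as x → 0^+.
The product is a 0·∞ indeterminate form at x → 0⁺.
Rewrite the product as 4·ln(x) / x^(-5) and apply L'Hôpital, or use the standard hierarchy x^(-5) ≫ |ln x| as x → 0⁺.
The indeterminate product → 0, so the limit = -3.

Final answer: -3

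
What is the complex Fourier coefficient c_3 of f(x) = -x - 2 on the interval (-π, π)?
Compute the real Fourier coefficients first: a_3 = 0, b_3 = -2/3.
Then c_3 = (a_3 − i·b_3)/2 = i/3.

Final answer: i/3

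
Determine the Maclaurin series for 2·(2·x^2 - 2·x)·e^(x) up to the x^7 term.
x^7/36 + 2·x^6/15 + x^5/2 + 4·x^4/3 + 2·x^3 - 4·x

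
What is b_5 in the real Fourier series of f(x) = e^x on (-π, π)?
b_5 = (1/π) ∫_{-π}^{π} f(x)·sin(5x) dx.
Evaluate the integral (use parity and integration by parts as needed): b_5 = (-5 + 5·e^(2·π))·e^(-π)/(26·π).

Final answer: (-5 + 5·e^(2·π))·e^(-π)/(26·π)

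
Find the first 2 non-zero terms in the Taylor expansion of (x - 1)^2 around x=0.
1 - 2·x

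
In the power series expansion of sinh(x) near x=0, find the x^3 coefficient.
Expand to order 3: sinh(x) = x^3/6 + x + O(x^4).
The coefficient of x^3 is 1/6.

Final answer: 1/6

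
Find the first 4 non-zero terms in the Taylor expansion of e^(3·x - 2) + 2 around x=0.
9·x^3·e^(-2)/2 + 9·x^2·e^(-2)/2 + 3·x·e^(-2) + e^(-2) + 2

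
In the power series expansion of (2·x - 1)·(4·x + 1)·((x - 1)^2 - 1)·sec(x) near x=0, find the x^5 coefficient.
Expand to order 5: (2·x - 1)·(4·x + 1)·((x - 1)^2 - 1)·sec(x) = -103·x^5/12 + 19·x^4/2 - 17·x^3 + 3·x^2 + 2·x + O(x^6).
The coefficient of x^5 is -103/12.

Final answer: -103/12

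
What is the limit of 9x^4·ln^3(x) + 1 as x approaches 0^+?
The product is a 0·∞ indeterminate form at x → 0⁺.
Rewrite the product as 9·ln^3(x) / x^(-4) and apply L'Hôpital, or use the standard hierarchy x^(-4) ≫ |ln x|^3 as x → 0⁺.
The indeterminate product → 0, so the limit = 1.

Final answer: 1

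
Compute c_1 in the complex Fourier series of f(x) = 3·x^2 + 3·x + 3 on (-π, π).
Compute the real Fourier coefficients first: a_1 = -12, b_1 = 6.
Then c_1 = (a_1 − i·b_1)/2 = -6 - 3·i.

Final answer: -6 - 3·i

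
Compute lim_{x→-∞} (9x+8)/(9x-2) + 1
Evaluate the dominant behaviour as x → -∞; each term tends to a finite value or vanishes.
Limit = 2.

Final answer: 2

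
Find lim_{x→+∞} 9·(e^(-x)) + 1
Evaluate the dominant behaviour as x → +∞; each term tends to a finite value or vanishes.
Limit = 1.

Final answer: 1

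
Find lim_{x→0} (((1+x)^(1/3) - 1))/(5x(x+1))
Both numerator and denominator → 0 as x → 0; this is a 0/0 indeterminate form.
Expand each to leading order near x = 0: numerator ~ x/3, denominator ~ 5·x.
The limit of the ratio is 1/15.

Final answer: 1/15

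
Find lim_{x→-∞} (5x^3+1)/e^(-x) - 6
The quotient is an ∞/∞ indeterminate form as x → -∞.
Compare growth rates of the dominant terms (exponentials ≫ polynomials ≫ logarithms), or apply L'Hôpital's rule; the quotient → 0.
Adding the constant: 0 - 6 = -6. Limit = -6.

Final answer: -6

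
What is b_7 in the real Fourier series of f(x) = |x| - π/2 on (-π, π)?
b_7 = (1/π) ∫_{-π}^{π} f(x)·sin(7x) dx.
Evaluate the integral (use parity and integration by parts as needed): b_7 = 0.

Final answer: 0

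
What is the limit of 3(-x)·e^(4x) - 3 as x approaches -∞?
The product is a 0·∞ indeterminate form at x → -∞.
Rewrite the product as 3(-x) / e^(-4x) (an ∞/∞ form) and apply L'Hôpital, or use the standard hierarchy e^(4|x|) ≫ |(-x)| as x → -∞.
The indeterminate product → 0, so the limit = -3.

Final answer: -3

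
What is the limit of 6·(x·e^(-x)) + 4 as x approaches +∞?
Evaluate the dominant behaviour as x → +∞; each term tends to a finite value or vanishes.
Limit = 4.

Final answer: 4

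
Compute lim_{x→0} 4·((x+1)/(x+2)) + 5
Direct substitution at x = 0 gives 7.

Final answer: 7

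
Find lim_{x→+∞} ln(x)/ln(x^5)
This is an ∞/∞ indeterminate form as x → +∞.
Write ln(x^5) = 5·ln(x), reducing the quotient to 1/5.
Limit = 1/5.

Final answer: 1/5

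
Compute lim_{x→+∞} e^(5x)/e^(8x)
This is an ∞/∞ indeterminate form as x → +∞.
Rewrite e^(5x)/e^(8x) = e^((5−8)x) = e^(-3x); the exponent coefficient is -3 < 0 so e^(-3x) → 0.
Limit = 0.

Final answer: 0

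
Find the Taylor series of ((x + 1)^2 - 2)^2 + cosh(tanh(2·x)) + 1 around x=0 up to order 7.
388·x^6/45 - 11·x^4/3 + 4·x^3 + 4·x^2 - 4·x + 3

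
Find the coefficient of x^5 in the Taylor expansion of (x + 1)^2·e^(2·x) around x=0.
Expand to order 5: (x + 1)^2·e^(2·x) = 44·x^5/15 + 16·x^4/3 + 22·x^3/3 + 7·x^2 + 4·x + 1 + O(x^6).
The coefficient of x^5 is 44/15.

Final answer: 44/15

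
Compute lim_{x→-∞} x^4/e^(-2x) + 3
The quotient is an ∞/∞ indeterminate form as x → -∞.
Compare growth rates of the dominant terms (exponentials ≫ polynomials ≫ logarithms), or apply L'Hôpital's rule; the quotient → 0.
Adding the constant: 0 + 3 = 3. Limit = 3.

Final answer: 3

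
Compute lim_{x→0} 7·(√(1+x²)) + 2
Direct substitution at x = 0 gives 9.

Final answer: 9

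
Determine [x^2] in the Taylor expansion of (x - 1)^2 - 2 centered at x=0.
Expand to order 2: (x - 1)^2 - 2 = x^2 - 2·x - 1 + O(x^3).
The coefficient of x^2 is 1.

Final answer: 1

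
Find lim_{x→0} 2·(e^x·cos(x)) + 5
Direct substitution at x = 0 gives 7.

Final answer: 7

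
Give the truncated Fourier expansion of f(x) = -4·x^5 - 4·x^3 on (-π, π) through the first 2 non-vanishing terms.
(-912 - 8·π^4 + 152·π^2)·sin(x) + (-16·π^2 + 24 + 4·π^4)·sin(2·x)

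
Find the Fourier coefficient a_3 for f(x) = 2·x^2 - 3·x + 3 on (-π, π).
a_3 = (1/π) ∫_{-π}^{π} f(x)·cos(3x) dx.
Evaluate the integral (use parity and integration by parts as needed): a_3 = -8/9.

Final answer: -8/9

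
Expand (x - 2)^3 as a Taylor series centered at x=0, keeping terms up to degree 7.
x^3 - 6·x^2 + 12·x - 8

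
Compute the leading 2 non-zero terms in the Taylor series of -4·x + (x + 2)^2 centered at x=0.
x^2 + 4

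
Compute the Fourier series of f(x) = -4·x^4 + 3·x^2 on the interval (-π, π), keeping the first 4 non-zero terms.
(-204 + 32·π^2)·cos(x) + (15 - 8·π^2)·cos(2·x) + (-100/27 + 32·π^2/9)·cos(3·x) - 4·π^4/5 + π^2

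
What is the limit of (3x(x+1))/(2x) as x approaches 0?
Both numerator and denominator → 0 as x → 0; this is a 0/0 indeterminate form.
Expand each to leading order near x = 0: numerator ~ 3·x, denominator ~ 2·x.
The limit of the ratio is 3/2.

Final answer: 3/2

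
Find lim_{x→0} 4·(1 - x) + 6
Direct substitution at x = 0 gives 10.

Final answer: 10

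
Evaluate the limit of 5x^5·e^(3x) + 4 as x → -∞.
The product is a 0·∞ indeterminate form at x → -∞.
Rewrite the product as 5x^5 / e^(-3x) (an ∞/∞ form) and apply L'Hôpital, or use the standard hierarchy e^(3|x|) ≫ |x^5| as x → -∞.
The indeterminate product → 0, so the limit = 4.

Final answer: 4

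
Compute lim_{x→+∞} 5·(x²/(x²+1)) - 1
Evaluate the dominant behaviour as x → +∞; each term tends to a finite value or vanishes.
Limit = 4.

Final answer: 4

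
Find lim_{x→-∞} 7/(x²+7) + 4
Evaluate the dominant behaviour as x → -∞; each term tends to a finite value or vanishes.
Limit = 4.

Final answer: 4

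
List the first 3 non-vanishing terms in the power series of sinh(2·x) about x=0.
4·x^5/15 + 4·x^3/3 + 2·x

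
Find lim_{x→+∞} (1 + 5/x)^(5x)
As x → +∞: write (1 + 5/x)^(5x) = ((1 + 5/x)^x)^5 → (e^5)^5 = e^25.
Limit = e^(25).

Final answer: e^(25)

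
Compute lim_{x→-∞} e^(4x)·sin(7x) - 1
Evaluate the dominant behaviour as x → -∞; each term tends to a finite value or vanishes.
Limit = -1.

Final answer: -1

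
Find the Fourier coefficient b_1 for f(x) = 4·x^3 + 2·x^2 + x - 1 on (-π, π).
b_1 = (1/π) ∫_{-π}^{π} f(x)·sin(1x) dx.
Evaluate the integral (use parity and integration by parts as needed): b_1 = -46 + 8·π^2.

Final answer: -46 + 8·π^2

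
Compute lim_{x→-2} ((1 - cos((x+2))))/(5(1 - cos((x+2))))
Both numerator and denominator → 0 as x → -2; this is a 0/0 indeterminate form.
Expand each to leading order near x = -2: numerator ~ (x + 2)^2/2, denominator ~ 5·(x + 2)^2/2.
The limit of the ratio is 1/5.

Final answer: 1/5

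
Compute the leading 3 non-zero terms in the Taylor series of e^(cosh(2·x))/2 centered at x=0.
4·e·x^4/3 + e·x^2 + e/2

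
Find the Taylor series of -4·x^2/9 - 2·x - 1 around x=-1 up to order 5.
5/9 - 10·(x + 1)/9 - 4·(x + 1)^2/9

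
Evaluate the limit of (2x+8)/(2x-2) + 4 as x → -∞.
Evaluate the dominant behaviour as x → -∞; each term tends to a finite value or vanishes.
Limit = 5.

Final answer: 5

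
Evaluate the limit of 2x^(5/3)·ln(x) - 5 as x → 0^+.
The product is a 0·∞ indeterminate form at x → 0⁺.
Rewrite the product as 2·ln(x) / x^(-5/3) and apply L'Hôpital, or use the standard hierarchy x^(-5/3) ≫ |ln x| as x → 0⁺.
The indeterminate product → 0, so the limit = -5.

Final answer: -5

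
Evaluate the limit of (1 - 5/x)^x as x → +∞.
As x → +∞: this is the defining limit (1 - 5/x)^x → e^(-5).
Limit = e^(-5).

Final answer: e^(-5)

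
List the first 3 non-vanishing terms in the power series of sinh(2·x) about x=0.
4·x^5/15 + 4·x^3/3 + 2·x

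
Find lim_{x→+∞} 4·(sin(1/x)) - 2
Evaluate the dominant behaviour as x → +∞; each term tends to a finite value or vanishes.
Limit = -2.

Final answer: -2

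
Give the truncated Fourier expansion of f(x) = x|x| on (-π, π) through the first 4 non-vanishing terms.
(-8 + 2·π^2)·sin(x)/π - π·sin(2·x) + (-8 + 18·π^2)·sin(3·x)/(27·π) - π·sin(4·x)/2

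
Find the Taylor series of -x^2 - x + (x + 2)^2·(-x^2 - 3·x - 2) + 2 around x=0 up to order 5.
-x^4 - 7·x^3 - 19·x^2 - 21·x - 6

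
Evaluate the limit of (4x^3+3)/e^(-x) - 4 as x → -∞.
The quotient is an ∞/∞ indeterminate form as x → -∞.
Compare growth rates of the dominant terms (exponentials ≫ polynomials ≫ logarithms), or apply L'Hôpital's rule; the quotient → 0.
Adding the constant: 0 - 4 = -4. Limit = -4.

Final answer: -4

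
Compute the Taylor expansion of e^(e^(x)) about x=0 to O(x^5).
5·e·x^4/8 + 5·e·x^3/6 + e·x^2 + e·x + e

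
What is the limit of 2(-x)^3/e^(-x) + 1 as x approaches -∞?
The quotient is an ∞/∞ indeterminate form as x → -∞.
Compare growth rates of the dominant terms (exponentials ≫ polynomials ≫ logarithms), or apply L'Hôpital's rule; the quotient → 0.
Adding the constant: 0 + 1 = 1. Limit = 1.

Final answer: 1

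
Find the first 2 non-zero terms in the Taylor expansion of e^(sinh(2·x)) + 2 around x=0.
2·x + 3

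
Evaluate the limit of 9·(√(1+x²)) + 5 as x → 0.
Direct substitution at x = 0 gives 14.

Final answer: 14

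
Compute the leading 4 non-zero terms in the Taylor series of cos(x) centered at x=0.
-x^6/720 + x^4/24 - x^2/2 + 1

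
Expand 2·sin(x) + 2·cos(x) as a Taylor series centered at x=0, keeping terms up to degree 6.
-x^6/360 + x^5/60 + x^4/12 - x^3/3 - x^2 + 2·x + 2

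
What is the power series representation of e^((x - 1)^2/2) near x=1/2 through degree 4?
e^(1/8) - e^(1/8)·(x - 1/2)/2 + 5·e^(1/8)·(x - 1/2)^2/8 - 13·e^(1/8)·(x - 1/2)^3/48 + 73·e^(1/8)·(x - 1/2)^4/384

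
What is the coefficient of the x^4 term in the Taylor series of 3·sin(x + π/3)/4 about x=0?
Expand to order 4: 3·sin(x + π/3)/4 = √(3)·x^4/64 - x^3/16 - 3·√(3)·x^2/16 + 3·x/8 + 3·√(3)/8 + O(x^5).
The coefficient of x^4 is √(3)/64.

Final answer: √(3)/64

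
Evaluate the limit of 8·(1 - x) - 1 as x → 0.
Direct substitution at x = 0 gives 7.

Final answer: 7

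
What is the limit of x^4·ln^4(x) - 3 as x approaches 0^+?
The product is a 0·∞ indeterminate form at x → 0⁺.
Rewrite the product as ln^4(x) / x^(-4) and apply L'Hôpital, or use the standard hierarchy x^(-4) ≫ |ln x|^4 as x → 0⁺.
The indeterminate product → 0, so the limit = -3.

Final answer: -3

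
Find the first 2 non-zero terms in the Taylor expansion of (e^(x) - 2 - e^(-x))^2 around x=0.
4 - 8·x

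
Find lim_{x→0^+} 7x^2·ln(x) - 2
The product is a 0·∞ indeterminate form at x → 0⁺.
Rewrite the product as 7·ln(x) / x^(-2) and apply L'Hôpital, or use the standard hierarchy x^(-2) ≫ |ln x| as x → 0⁺.
The indeterminate product → 0, so the limit = -2.

Final answer: -2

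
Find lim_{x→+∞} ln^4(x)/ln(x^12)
This is an ∞/∞ indeterminate form as x → +∞.
Write ln(x^12) = 12·ln(x), reducing the quotient to ln^3(x)/12 → ∞.
Limit = ∞.

Final answer: ∞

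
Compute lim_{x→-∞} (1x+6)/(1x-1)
Evaluate the dominant behaviour as x → -∞; each term tends to a finite value or vanishes.
Limit = 1.

Final answer: 1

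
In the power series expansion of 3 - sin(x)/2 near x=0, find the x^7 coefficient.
Expand to order 7: 3 - sin(x)/2 = x^7/10080 - x^5/240 + x^3/12 - x/2 + 3 + O(x^8).
The coefficient of x^7 is 1/10080.

Final answer: 1/10080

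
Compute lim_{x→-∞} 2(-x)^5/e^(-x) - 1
The quotient is an ∞/∞ indeterminate form as x → -∞.
Compare growth rates of the dominant terms (exponentials ≫ polynomials ≫ logarithms), or apply L'Hôpital's rule; the quotient → 0.
Adding the constant: 0 - 1 = -1. Limit = -1.

Final answer: -1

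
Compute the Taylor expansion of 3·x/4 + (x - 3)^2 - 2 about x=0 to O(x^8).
x^2 - 21·x/4 + 7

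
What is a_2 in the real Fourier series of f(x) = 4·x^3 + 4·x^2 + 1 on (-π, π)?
a_2 = (1/π) ∫_{-π}^{π} f(x)·cos(2x) dx.
Evaluate the integral (use parity and integration by parts as needed): a_2 = 4.

Final answer: 4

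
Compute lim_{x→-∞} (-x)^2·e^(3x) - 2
The product is a 0·∞ indeterminate form at x → -∞.
Rewrite the product as (-x)^2 / e^(-3x) (an ∞/∞ form) and apply L'Hôpital, or use the standard hierarchy e^(3|x|) ≫ |(-x)^2| as x → -∞.
The indeterminate product → 0, so the limit = -2.

Final answer: -2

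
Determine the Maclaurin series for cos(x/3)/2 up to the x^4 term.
x^4/3888 - x^2/36 + 1/2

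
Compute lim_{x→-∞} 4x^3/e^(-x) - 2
The quotient is an ∞/∞ indeterminate form as x → -∞.
Compare growth rates of the dominant terms (exponentials ≫ polynomials ≫ logarithms), or apply L'Hôpital's rule; the quotient → 0.
Adding the constant: 0 - 2 = -2. Limit = -2.

Final answer: -2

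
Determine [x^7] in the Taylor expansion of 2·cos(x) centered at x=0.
Expand to order 7: 2·cos(x) = -x^6/360 + x^4/12 - x^2 + 2 + O(x^8).
The coefficient of x^7 is 0.

Final answer: 0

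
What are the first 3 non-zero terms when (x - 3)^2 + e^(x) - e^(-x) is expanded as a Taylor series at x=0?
x^2 - 4·x + 9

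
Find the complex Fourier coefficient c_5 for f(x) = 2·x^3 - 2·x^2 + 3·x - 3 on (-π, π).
Compute the real Fourier coefficients first: a_5 = 8/25, b_5 = 126/125 + 4·π^2/5.
Then c_5 = (a_5 − i·b_5)/2 = 4/25 - 2·i·π^2/5 - 63·i/125.

Final answer: 4/25 - 2·i·π^2/5 - 63·i/125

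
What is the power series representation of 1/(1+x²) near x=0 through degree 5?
x^4 - x^2 + 1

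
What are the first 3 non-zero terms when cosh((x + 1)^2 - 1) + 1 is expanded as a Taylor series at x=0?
2·x^3 + 2·x^2 + 2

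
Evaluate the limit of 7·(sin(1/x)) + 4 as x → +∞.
Evaluate the dominant behaviour as x → +∞; each term tends to a finite value or vanishes.
Limit = 4.

Final answer: 4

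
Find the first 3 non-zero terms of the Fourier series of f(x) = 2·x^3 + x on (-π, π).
(-22 + 4·π^2)·sin(x) + (2 - 2·π^2)·sin(2·x) + (-2/9 + 4·π^2/3)·sin(3·x)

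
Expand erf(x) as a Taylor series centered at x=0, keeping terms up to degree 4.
-2·x^3/(3·√(π)) + 2·x/√(π)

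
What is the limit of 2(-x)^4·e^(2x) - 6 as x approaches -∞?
The product is a 0·∞ indeterminate form at x → -∞.
Rewrite the product as 2(-x)^4 / e^(-2x) (an ∞/∞ form) and apply L'Hôpital, or use the standard hierarchy e^(2|x|) ≫ |(-x)^4| as x → -∞.
The indeterminate product → 0, so the limit = -6.

Final answer: -6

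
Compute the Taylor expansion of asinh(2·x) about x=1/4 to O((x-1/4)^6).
asinh(1/2) + 4·√(5)·(x - 1/4)/5 - 8·√(5)·(x - 1/4)^2/25 - 64·√(5)·(x - 1/4)^3/375 + 64·√(5)·(x - 1/4)^4/125 - 1024·√(5)·(x - 1/4)^5/3125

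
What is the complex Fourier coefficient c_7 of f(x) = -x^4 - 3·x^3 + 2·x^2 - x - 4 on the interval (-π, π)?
Compute the real Fourier coefficients first: a_7 = -440/2401 + 8·π^2/49, b_7 = -6·π^2/7 - 62/343.
Then c_7 = (a_7 − i·b_7)/2 = -220/2401 + 4·π^2/49 + 31·i/343 + 3·i·π^2/7.

Final answer: -220/2401 + 4·π^2/49 + 31·i/343 + 3·i·π^2/7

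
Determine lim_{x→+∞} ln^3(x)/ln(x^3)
This is an ∞/∞ indeterminate form as x → +∞.
Write ln(x^3) = 3·ln(x), reducing the quotient to ln^2(x)/3 → ∞.
Limit = ∞.

Final answer: ∞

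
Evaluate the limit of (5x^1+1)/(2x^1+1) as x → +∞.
This is an ∞/∞ indeterminate form as x → +∞.
Divide numerator and denominator by x and let the lower-order terms vanish; the leading terms give 5/2.
Limit = 5/2.

Final answer: 5/2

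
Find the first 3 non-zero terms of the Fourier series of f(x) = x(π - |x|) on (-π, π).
8·sin(x)/π + 8·sin(3·x)/(27·π) + 8·sin(5·x)/(125·π)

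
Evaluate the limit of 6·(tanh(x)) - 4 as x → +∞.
Evaluate the dominant behaviour as x → +∞; each term tends to a finite value or vanishes.
Limit = 2.

Final answer: 2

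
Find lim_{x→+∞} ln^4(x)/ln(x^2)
This is an ∞/∞ indeterminate form as x → +∞.
Write ln(x^2) = 2·ln(x), reducing the quotient to ln^3(x)/2 → ∞.
Limit = ∞.

Final answer: ∞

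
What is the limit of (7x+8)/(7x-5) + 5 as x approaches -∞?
Evaluate the dominant behaviour as x → -∞; each term tends to a finite value or vanishes.
Limit = 6.

Final answer: 6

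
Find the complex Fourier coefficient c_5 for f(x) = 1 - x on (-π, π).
Compute the real Fourier coefficients first: a_5 = 0, b_5 = -2/5.
Then c_5 = (a_5 − i·b_5)/2 = i/5.

Final answer: i/5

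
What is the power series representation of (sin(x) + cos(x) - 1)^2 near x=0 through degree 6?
x^6/360 + x^5/4 - x^4/12 - x^3 + x^2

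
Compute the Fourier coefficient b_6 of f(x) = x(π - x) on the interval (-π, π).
b_6 = (1/π) ∫_{-π}^{π} f(x)·sin(6x) dx.
Evaluate the integral (use parity and integration by parts as needed): b_6 = -π/3.

Final answer: -π/3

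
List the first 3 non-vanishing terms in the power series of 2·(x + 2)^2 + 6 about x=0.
2·x^2 + 8·x + 14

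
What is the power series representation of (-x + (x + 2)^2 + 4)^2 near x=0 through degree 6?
x^4 + 6·x^3 + 25·x^2 + 48·x + 64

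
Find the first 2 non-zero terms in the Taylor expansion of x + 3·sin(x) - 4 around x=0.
4·x - 4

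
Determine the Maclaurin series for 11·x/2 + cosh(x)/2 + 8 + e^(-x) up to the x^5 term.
-x^5/120 + x^4/16 - x^3/6 + 3·x^2/4 + 9·x/2 + 19/2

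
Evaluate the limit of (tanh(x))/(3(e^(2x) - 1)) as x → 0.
Both numerator and denominator → 0 as x → 0; this is a 0/0 indeterminate form.
Expand each to leading order near x = 0: numerator ~ x, denominator ~ 6·x.
The limit of the ratio is 1/6.

Final answer: 1/6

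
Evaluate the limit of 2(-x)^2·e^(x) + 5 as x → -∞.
The product is a 0·∞ indeterminate form at x → -∞.
Rewrite the product as 2(-x)^2 / e^(-x) (an ∞/∞ form) and apply L'Hôpital, or use the standard hierarchy e^(|x|) ≫ |(-x)^2| as x → -∞.
The indeterminate product → 0, so the limit = 5.

Final answer: 5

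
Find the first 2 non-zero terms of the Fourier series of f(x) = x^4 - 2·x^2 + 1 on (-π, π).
(56 - 8·π^2)·cos(x) - 2·π^2/3 + 1 + π^4/5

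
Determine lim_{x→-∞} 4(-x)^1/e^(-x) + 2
The quotient is an ∞/∞ indeterminate form as x → -∞.
Compare growth rates of the dominant terms (exponentials ≫ polynomials ≫ logarithms), or apply L'Hôpital's rule; the quotient → 0.
Adding the constant: 0 + 2 = 2. Limit = 2.

Final answer: 2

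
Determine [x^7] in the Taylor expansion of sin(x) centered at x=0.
Expand to order 7: sin(x) = -x^7/5040 + x^5/120 - x^3/6 + x + O(x^8).
The coefficient of x^7 is -1/5040.

Final answer: -1/5040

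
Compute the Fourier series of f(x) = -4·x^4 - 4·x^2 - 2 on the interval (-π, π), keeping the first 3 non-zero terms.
(-176 + 32·π^2)·cos(x) + (8 - 8·π^2)·cos(2·x) - 4·π^4/5 - 4·π^2/3 - 2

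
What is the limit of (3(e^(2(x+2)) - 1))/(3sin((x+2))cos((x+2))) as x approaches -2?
Both numerator and denominator → 0 as x → -2; this is a 0/0 indeterminate form.
Expand each to leading order near x = -2: numerator ~ 6·(x + 2), denominator ~ 3·(x + 2).
The limit of the ratio is 2.

Final answer: 2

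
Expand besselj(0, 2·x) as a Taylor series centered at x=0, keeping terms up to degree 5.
x^4/4 - x^2 + 1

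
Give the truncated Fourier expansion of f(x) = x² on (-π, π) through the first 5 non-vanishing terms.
-4·cos(x) + cos(2·x) - 4·cos(3·x)/9 + cos(4·x)/4 + π^2/3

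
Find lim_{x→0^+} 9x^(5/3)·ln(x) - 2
The product is a 0·∞ indeterminate form at x → 0⁺.
Rewrite the product as 9·ln(x) / x^(-5/3) and apply L'Hôpital, or use the standard hierarchy x^(-5/3) ≫ |ln x| as x → 0⁺.
The indeterminate product → 0, so the limit = -2.

Final answer: -2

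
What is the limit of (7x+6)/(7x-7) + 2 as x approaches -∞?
Evaluate the dominant behaviour as x → -∞; each term tends to a finite value or vanishes.
Limit = 3.

Final answer: 3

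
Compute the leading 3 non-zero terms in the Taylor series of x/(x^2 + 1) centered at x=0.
x^5 - x^3 + x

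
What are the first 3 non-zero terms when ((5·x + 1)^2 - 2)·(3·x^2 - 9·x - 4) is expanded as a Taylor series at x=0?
-193·x^2 - 31·x + 4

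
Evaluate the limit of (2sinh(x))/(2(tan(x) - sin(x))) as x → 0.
Both numerator and denominator → 0 as x → 0; this is a 0/0 indeterminate form.
Expand each to leading order near x = 0: numerator ~ 2·x, denominator ~ x^3.
The limit of the ratio is ∞.

Final answer: ∞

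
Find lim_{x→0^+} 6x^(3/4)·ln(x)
This is a 0·∞ indeterminate form at x → 0⁺.
Rewrite the product as 6·ln(x) / x^(-3/4) and apply L'Hôpital, or use the standard hierarchy x^(-3/4) ≫ |ln x| as x → 0⁺.
The indeterminate product → 0, so the limit = 0.

Final answer: 0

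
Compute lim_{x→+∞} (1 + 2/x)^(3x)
As x → +∞: write (1 + 2/x)^(3x) = ((1 + 2/x)^x)^3 → (e^2)^3 = e^6.
Limit = e^(6).

Final answer: e^(6)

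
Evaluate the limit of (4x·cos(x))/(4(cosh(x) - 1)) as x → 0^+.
Both numerator and denominator → 0 as x → 0^+; this is a 0/0 indeterminate form.
Expand each to leading order near x = 0: numerator ~ 4·x, denominator ~ 2·x^2.
The limit of the ratio is ∞.

Final answer: ∞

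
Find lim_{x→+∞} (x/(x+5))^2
As x → +∞: x/(x+5) = 1/(1 + 5/x) → 1, and the 2nd power of a limit-1 base also → 1.
Limit = 1.

Final answer: 1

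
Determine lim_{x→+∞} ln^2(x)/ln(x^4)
This is an ∞/∞ indeterminate form as x → +∞.
Write ln(x^4) = 4·ln(x), reducing the quotient to ln(x)/4 → ∞.
Limit = ∞.

Final answer: ∞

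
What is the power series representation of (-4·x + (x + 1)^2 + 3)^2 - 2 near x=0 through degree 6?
x^4 - 4·x^3 + 12·x^2 - 16·x + 14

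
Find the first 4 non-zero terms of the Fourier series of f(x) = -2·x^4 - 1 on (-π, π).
(-96 + 16·π^2)·cos(x) + (6 - 4·π^2)·cos(2·x) + (-32/27 + 16·π^2/9)·cos(3·x) - 2·π^4/5 - 1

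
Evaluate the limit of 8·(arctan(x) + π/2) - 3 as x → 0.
Direct substitution at x = 0 gives -3 + 4·π.

Final answer: -3 + 4·π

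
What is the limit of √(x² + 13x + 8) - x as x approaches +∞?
As x → +∞: multiply by the conjugate to get (13x+8)/(√(x²+13x+8)+x); the denominator ~ 2x, so the limit is 13/2.
Limit = 13/2.

Final answer: 13/2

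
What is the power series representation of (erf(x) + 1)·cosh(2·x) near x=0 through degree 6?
4·x^6/45 + x^5/(5·√(π)) + 2·x^4/3 + 10·x^3/(3·√(π)) + 2·x^2 + 2·x/√(π) + 1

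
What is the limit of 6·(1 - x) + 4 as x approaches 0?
Direct substitution at x = 0 gives 10.

Final answer: 10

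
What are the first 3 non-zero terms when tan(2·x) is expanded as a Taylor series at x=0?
64·x^5/15 + 8·x^3/3 + 2·x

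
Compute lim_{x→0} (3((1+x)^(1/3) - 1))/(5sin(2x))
Both numerator and denominator → 0 as x → 0; this is a 0/0 indeterminate form.
Expand each to leading order near x = 0: numerator ~ x, denominator ~ 10·x.
The limit of the ratio is 1/10.

Final answer: 1/10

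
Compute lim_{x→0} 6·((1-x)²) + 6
Direct substitution at x = 0 gives 12.

Final answer: 12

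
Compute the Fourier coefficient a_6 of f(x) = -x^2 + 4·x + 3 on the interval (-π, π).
a_6 = (1/π) ∫_{-π}^{π} f(x)·cos(6x) dx.
Evaluate the integral (use parity and integration by parts as needed): a_6 = -1/9.

Final answer: -1/9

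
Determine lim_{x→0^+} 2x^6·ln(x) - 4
The product is a 0·∞ indeterminate form at x → 0⁺.
Rewrite the product as 2·ln(x) / x^(-6) and apply L'Hôpital, or use the standard hierarchy x^(-6) ≫ |ln x| as x → 0⁺.
The indeterminate product → 0, so the limit = -4.

Final answer: -4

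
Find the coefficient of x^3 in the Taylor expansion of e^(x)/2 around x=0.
Expand to order 3: e^(x)/2 = x^3/12 + x^2/4 + x/2 + 1/2 + O(x^4).
The coefficient of x^3 is 1/12.

Final answer: 1/12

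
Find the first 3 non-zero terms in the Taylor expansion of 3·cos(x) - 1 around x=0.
x^4/8 - 3·x^2/2 + 2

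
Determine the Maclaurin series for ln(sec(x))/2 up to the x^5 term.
x^4/24 + x^2/4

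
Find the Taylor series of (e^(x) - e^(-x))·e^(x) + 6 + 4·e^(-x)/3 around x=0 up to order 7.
19·x^7/756 + 49·x^6/540 + 23·x^5/90 + 13·x^4/18 + 10·x^3/9 + 8·x^2/3 + 2·x/3 + 22/3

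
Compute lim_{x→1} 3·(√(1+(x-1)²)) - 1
Direct substitution at x = 1 gives 2.

Final answer: 2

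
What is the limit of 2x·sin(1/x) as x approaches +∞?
As x → +∞: let u = 1/x → 0⁺; then 2·x·sin(1/x) = 2·1·sin(u)/u → 2·1·1 = 2.
Limit = 2.

Final answer: 2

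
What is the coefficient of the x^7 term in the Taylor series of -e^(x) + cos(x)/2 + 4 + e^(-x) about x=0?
Expand to order 7: -e^(x) + cos(x)/2 + 4 + e^(-x) = -x^7/2520 - x^6/1440 - x^5/60 + x^4/48 - x^3/3 - x^2/4 - 2·x + 9/2 + O(x^8).
The coefficient of x^7 is -1/2520.

Final answer: -1/2520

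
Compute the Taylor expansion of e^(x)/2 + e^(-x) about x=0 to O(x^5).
x^4/16 - x^3/12 + 3·x^2/4 - x/2 + 3/2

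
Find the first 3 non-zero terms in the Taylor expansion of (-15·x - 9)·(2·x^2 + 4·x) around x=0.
-30·x^3 - 78·x^2 - 36·x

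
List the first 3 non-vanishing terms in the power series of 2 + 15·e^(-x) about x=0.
15·x^2/2 - 15·x + 17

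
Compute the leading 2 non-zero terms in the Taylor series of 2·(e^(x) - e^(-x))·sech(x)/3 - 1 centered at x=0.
4·x/3 - 1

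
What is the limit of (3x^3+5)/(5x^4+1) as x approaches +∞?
This is an ∞/∞ indeterminate form as x → +∞.
Divide numerator and denominator by x^4 and let the lower-order terms vanish; the numerator's degree 3 is below the denominator's degree 4, so the quotient → 0.
Limit = 0.

Final answer: 0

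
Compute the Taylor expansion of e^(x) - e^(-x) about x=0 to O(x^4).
x^3/3 + 2·x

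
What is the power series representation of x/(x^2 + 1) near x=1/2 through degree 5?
2/5 + 12·(x - 1/2)/25 - 88·(x - 1/2)^2/125 + 112·(x - 1/2)^3/625 + 1312·(x - 1/2)^4/3125 - 7488·(x - 1/2)^5/15625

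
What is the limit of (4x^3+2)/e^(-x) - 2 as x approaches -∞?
The quotient is an ∞/∞ indeterminate form as x → -∞.
Compare growth rates of the dominant terms (exponentials ≫ polynomials ≫ logarithms), or apply L'Hôpital's rule; the quotient → 0.
Adding the constant: 0 - 2 = -2. Limit = -2.

Final answer: -2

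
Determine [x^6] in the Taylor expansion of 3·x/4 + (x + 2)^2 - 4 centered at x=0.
Expand to order 6: 3·x/4 + (x + 2)^2 - 4 = x^2 + 19·x/4 + O(x^7).
The coefficient of x^6 is 0.

Final answer: 0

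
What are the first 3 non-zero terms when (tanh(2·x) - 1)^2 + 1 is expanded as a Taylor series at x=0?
4·x^2 - 4·x + 2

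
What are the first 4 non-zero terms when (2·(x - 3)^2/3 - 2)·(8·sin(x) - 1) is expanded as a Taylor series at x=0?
16·x^4/3 - 98·x^2/3 + 36·x - 4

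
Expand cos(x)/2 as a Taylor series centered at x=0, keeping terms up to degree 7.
-x^6/1440 + x^4/48 - x^2/4 + 1/2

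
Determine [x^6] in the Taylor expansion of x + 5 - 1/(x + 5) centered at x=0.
Expand to order 6: x + 5 - 1/(x + 5) = -x^6/78125 + x^5/15625 - x^4/3125 + x^3/625 - x^2/125 + 26·x/25 + 24/5 + O(x^7).
The coefficient of x^6 is -1/78125.

Final answer: -1/78125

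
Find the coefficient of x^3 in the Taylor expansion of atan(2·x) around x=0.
Expand to order 3: atan(2·x) = -8·x^3/3 + 2·x + O(x^4).
The coefficient of x^3 is -8/3.

Final answer: -8/3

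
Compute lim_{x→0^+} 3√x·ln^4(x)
This is a 0·∞ indeterminate form at x → 0⁺.
Rewrite the product as 3·ln^4(x) / x^(-1/2) and apply L'Hôpital, or use the standard hierarchy x^(-1/2) ≫ |ln x|^4 as x → 0⁺.
The indeterminate product → 0, so the limit = 0.

Final answer: 0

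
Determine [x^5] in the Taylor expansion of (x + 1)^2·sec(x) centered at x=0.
Expand to order 5: (x + 1)^2·sec(x) = 5·x^5/12 + 17·x^4/24 + x^3 + 3·x^2/2 + 2·x + 1 + O(x^6).
The coefficient of x^5 is 5/12.

Final answer: 5/12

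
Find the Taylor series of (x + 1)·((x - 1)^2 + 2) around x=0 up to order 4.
x^3 - x^2 + x + 3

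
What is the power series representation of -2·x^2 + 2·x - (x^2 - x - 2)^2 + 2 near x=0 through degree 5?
-x^4 + 2·x^3 + x^2 - 2·x - 2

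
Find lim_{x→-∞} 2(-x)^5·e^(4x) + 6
The product is a 0·∞ indeterminate form at x → -∞.
Rewrite the product as 2(-x)^5 / e^(-4x) (an ∞/∞ form) and apply L'Hôpital, or use the standard hierarchy e^(4|x|) ≫ |(-x)^5| as x → -∞.
The indeterminate product → 0, so the limit = 6.

Final answer: 6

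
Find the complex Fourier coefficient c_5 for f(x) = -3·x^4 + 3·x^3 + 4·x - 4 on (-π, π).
Compute the real Fourier coefficients first: a_5 = -144/625 + 24·π^2/25, b_5 = 164/125 + 6·π^2/5.
Then c_5 = (a_5 − i·b_5)/2 = -72/625 + 12·π^2/25 - 3·i·π^2/5 - 82·i/125.

Final answer: -72/625 + 12·π^2/25 - 3·i·π^2/5 - 82·i/125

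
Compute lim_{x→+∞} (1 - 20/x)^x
As x → +∞: this is the defining limit (1 - 20/x)^x → e^(-20).
Limit = e^(-20).

Final answer: e^(-20)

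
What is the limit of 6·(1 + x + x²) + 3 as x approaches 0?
Direct substitution at x = 0 gives 9.

Final answer: 9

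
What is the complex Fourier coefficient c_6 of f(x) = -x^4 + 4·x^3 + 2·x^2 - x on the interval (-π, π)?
Compute the real Fourier coefficients first: a_6 = 7/27 - 2·π^2/9, b_6 = 5/9 - 4·π^2/3.
Then c_6 = (a_6 − i·b_6)/2 = -π^2/9 + 7/54 - 5·i/18 + 2·i·π^2/3.

Final answer: -π^2/9 + 7/54 - 5·i/18 + 2·i·π^2/3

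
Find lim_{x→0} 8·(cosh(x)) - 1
Direct substitution at x = 0 gives 7.

Final answer: 7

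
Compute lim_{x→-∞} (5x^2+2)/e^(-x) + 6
The quotient is an ∞/∞ indeterminate form as x → -∞.
Compare growth rates of the dominant terms (exponentials ≫ polynomials ≫ logarithms), or apply L'Hôpital's rule; the quotient → 0.
Adding the constant: 0 + 6 = 6. Limit = 6.

Final answer: 6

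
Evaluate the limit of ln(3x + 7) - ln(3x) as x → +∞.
This is an ∞ − ∞ indeterminate form.
Combine the logarithms: ln(3x+7) − ln(3x) = ln((3x+7)/(3x)) = ln(1 + 7/(3x)) → ln(1) = 0.
Limit = 0.

Final answer: 0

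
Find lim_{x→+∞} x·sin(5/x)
As x → +∞: let u = 5/x → 0⁺; then x·sin(5/x) = 5·sin(u)/u → 5·1 = 5.
Limit = 5.

Final answer: 5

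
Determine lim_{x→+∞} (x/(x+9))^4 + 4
As x → +∞: x/(x+9) = 1/(1 + 9/x) → 1, and the 4th power of a limit-1 base also → 1; with the additive constant, 1 + 4 = 5.
Limit = 5.

Final answer: 5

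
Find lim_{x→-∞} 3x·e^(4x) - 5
The product is a 0·∞ indeterminate form at x → -∞.
Rewrite the product as 3x / e^(-4x) (an ∞/∞ form) and apply L'Hôpital, or use the standard hierarchy e^(4|x|) ≫ |x| as x → -∞.
The indeterminate product → 0, so the limit = -5.

Final answer: -5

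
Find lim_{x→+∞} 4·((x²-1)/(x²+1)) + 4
Evaluate the dominant behaviour as x → +∞; each term tends to a finite value or vanishes.
Limit = 8.

Final answer: 8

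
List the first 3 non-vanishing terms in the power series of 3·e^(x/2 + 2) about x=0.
3·x^2·e^(2)/8 + 3·x·e^(2)/2 + 3·e^(2)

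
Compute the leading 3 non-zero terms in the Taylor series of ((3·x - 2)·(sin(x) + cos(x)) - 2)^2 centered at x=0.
-31·x^2 - 8·x + 16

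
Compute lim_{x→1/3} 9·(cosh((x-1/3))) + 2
Direct substitution at x = 1/3 gives 11.

Final answer: 11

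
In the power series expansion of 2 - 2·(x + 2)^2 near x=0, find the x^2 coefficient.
Expand to order 2: 2 - 2·(x + 2)^2 = -2·x^2 - 8·x - 6 + O(x^3).
The coefficient of x^2 is -2.

Final answer: -2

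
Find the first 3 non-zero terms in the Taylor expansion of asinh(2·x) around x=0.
12·x^5/5 - 4·x^3/3 + 2·x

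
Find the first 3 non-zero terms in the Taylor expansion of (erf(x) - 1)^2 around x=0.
4·x^2/π - 4·x/√(π) + 1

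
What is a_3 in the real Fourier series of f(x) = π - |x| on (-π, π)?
a_3 = (1/π) ∫_{-π}^{π} f(x)·cos(3x) dx.
Evaluate the integral (use parity and integration by parts as needed): a_3 = 4/(9·π).

Final answer: 4/(9·π)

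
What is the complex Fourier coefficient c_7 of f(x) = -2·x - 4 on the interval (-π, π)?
Compute the real Fourier coefficients first: a_7 = 0, b_7 = -4/7.
Then c_7 = (a_7 − i·b_7)/2 = 2·i/7.

Final answer: 2·i/7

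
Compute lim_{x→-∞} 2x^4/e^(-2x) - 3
The quotient is an ∞/∞ indeterminate form as x → -∞.
Compare growth rates of the dominant terms (exponentials ≫ polynomials ≫ logarithms), or apply L'Hôpital's rule; the quotient → 0.
Adding the constant: 0 - 3 = -3. Limit = -3.

Final answer: -3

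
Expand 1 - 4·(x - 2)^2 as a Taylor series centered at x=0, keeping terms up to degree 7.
-4·x^2 + 16·x - 15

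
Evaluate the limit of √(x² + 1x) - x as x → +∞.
This is an ∞ − ∞ indeterminate form.
Multiply and divide by the conjugate √(x²+1x) + x; the x² terms cancel, leaving (1x)/(√(x²+1x)+x) → 1/2.
Limit = 1/2.

Final answer: 1/2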